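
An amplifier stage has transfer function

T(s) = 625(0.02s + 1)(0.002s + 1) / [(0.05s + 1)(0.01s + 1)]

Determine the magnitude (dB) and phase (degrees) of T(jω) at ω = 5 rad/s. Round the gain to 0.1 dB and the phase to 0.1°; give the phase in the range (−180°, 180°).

55.7 dB, -10.6°

At ω = 5 rad/s:
zero (1 + j5·0.02) = 1 + j0.1 → |·| ≈ 1.005, ∠ ≈ 5.71°
zero (1 + j5·0.002) = 1 + j0.01 → |·| ≈ 1, ∠ ≈ 0.57°
pole (1 + j5·0.05) = 1 + j0.25 → |·| ≈ 1.0308, ∠ ≈ 14.04°
pole (1 + j5·0.01) = 1 + j0.05 → |·| ≈ 1.0012, ∠ ≈ 2.86°
|T| = 625 · 1.005 · 1 / (1.0308 · 1.0012) ≈ 608.63
Gain = 20 log₁₀(608.63) ≈ 55.69 dB
∠T = (5.71° + 0.57°) − (14.04° + 2.86°) = -10.62°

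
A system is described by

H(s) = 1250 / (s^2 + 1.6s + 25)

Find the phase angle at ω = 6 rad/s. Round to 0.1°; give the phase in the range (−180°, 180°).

At s = jω = j6:
quadratic: (j6)² + 1.6·j6 + 25 = -11 + j9.6 → |·| ≈ 14.6, ∠ ≈ 138.89°
∠H = 0.00° − 138.89° = -138.89°

-138.9°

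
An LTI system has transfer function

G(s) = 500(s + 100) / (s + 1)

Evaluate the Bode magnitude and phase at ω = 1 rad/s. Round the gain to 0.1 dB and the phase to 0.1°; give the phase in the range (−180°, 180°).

At s = jω = j1:
zero (s+100): 100 + j1 → |·| = √(100²+1²) = √10001 ≈ 100, ∠ = arctan(1/100) ≈ 0.57°
pole (s+1): 1 + j1 → |·| = √(1²+1²) = √2 ≈ 1.4142, ∠ = arctan(1/1) ≈ 45.00°
|G| = 500 · 100 / 1.4142 ≈ 35356
Gain = 20 log₁₀(35356) ≈ 90.97 dB
∠G = 0.57° − 45.00° = -44.43°

91.0 dB, -44.4°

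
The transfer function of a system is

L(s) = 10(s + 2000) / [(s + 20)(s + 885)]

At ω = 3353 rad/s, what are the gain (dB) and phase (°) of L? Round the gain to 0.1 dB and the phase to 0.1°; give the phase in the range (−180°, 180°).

-49.5 dB, -105.7°

At s = jω = j3353:
zero (s+2000): 2000 + j3353 → |·| = √(2000²+3353²) = √15242609 ≈ 3904.2, ∠ = arctan(3353/2000) ≈ 59.18°
pole (s+20): 20 + j3353 → |·| = √(20²+3353²) = √11243009 ≈ 3353.1, ∠ = arctan(3353/20) ≈ 89.66°
pole (s+885): 885 + j3353 → |·| = √(885²+3353²) = √12025834 ≈ 3467.8, ∠ = arctan(3353/885) ≈ 75.21°
|L| = 10 · 3904.2 / 1.1628e+07 ≈ 0.0033576
Gain = 20 log₁₀(0.0033576) ≈ -49.48 dB
∠L = 59.18° − 164.87° = -105.69°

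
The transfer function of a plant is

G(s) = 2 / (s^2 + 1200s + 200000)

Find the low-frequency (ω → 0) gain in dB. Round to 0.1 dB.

G(0) = 2 / 200000 = 1e-05
20 log₁₀(1e-05) ≈ -100.00 dB

-100.0 dB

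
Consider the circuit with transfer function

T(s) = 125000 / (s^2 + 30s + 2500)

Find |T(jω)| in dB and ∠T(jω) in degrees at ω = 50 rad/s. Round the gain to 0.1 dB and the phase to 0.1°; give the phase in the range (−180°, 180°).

At s = jω = j50:
quadratic: (j50)² + 30·j50 + 2500 = 0 + j1500 → |·| ≈ 1500, ∠ ≈ 90.00°
|T| = 125000 / 1500 ≈ 83.333
Gain = 20 log₁₀(83.333) ≈ 38.42 dB
∠T = 0.00° − 90.00° = -90.00°

38.4 dB, -90.0°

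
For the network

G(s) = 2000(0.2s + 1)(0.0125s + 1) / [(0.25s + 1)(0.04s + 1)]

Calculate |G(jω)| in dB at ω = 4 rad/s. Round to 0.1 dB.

65.1 dB

At ω = 4 rad/s:
zero (1 + j4·0.2) = 1 + j0.8 → |·| ≈ 1.2806, ∠ ≈ 38.66°
zero (1 + j4·0.0125) = 1 + j0.05 → |·| ≈ 1.0012, ∠ ≈ 2.86°
pole (1 + j4·0.25) = 1 + j1 → |·| ≈ 1.4142, ∠ ≈ 45.00°
pole (1 + j4·0.04) = 1 + j0.16 → |·| ≈ 1.0127, ∠ ≈ 9.09°
|G| = 2000 · 1.2806 · 1.0012 / (1.4142 · 1.0127) ≈ 1790.5
Gain = 20 log₁₀(1790.5) ≈ 65.06 dB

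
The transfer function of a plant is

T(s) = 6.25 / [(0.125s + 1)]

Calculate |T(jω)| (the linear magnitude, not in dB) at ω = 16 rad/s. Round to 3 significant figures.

At ω = 16 rad/s:
pole (1 + j16·0.125) = 1 + j2 → |·| ≈ 2.2361, ∠ ≈ 63.43°
|T| = 6.25 · 1 / (2.2361) ≈ 2.795

2.80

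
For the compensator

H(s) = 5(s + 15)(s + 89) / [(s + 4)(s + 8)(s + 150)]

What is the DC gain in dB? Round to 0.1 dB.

2.9 dB

H(0) = 5·15·89 / (4·8·150) ≈ 1.3906
20 log₁₀(1.3906) ≈ 2.86 dB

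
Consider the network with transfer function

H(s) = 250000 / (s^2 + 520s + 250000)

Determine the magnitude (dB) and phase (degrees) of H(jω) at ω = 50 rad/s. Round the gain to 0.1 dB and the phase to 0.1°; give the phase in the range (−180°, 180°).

0.0 dB, -6.0°

At s = jω = j50:
quadratic: (j50)² + 520·j50 + 250000 = 247500 + j26000 → |·| ≈ 2.4886e+05, ∠ ≈ 6.00°
|H| = 250000 / 2.4886e+05 ≈ 1.0046
Gain = 20 log₁₀(1.0046) ≈ 0.04 dB
∠H = 0.00° − 6.00° = -6.00°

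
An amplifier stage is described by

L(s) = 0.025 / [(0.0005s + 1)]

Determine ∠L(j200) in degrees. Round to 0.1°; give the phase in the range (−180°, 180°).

-5.7°

At ω = 200 rad/s:
pole (1 + j200·0.0005) = 1 + j0.1 → |·| ≈ 1.005, ∠ ≈ 5.71°
∠L = (0°) − (5.71°) = -5.71°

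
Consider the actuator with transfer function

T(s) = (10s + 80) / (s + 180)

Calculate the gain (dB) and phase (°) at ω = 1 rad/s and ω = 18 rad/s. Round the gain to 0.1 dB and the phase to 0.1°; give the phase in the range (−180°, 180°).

Substitute s = j1:
Numerator: 10(j1) + 80 = 80 + j10
Denominator: (j1) + 180 = 180 + j1
|N| = √(80² + 10²) ≈ 80.623, ∠N ≈ 7.13°
|D| = √(180² + 1²) ≈ 180, ∠D ≈ 0.32°
|T| = 80.623 / 180 ≈ 0.44791
Gain = 20 log₁₀(0.44791) ≈ -6.98 dB
∠T = 7.13° − 0.32° = 6.81°

Substitute s = j18:
Numerator: 10(j18) + 80 = 80 + j180
Denominator: (j18) + 180 = 180 + j18
|N| = √(80² + 180²) ≈ 196.98, ∠N ≈ 66.04°
|D| = √(180² + 18²) ≈ 180.9, ∠D ≈ 5.71°
|T| = 196.98 / 180.9 ≈ 1.0889
Gain = 20 log₁₀(1.0889) ≈ 0.74 dB
∠T = 66.04° − 5.71° = 60.33°

ω = 1: -7.0 dB, 6.8°; ω = 18: 0.7 dB, 60.3°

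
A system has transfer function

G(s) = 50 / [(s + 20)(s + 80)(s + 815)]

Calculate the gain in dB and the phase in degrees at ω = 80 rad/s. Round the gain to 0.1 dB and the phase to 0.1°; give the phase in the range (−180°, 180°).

-103.7 dB, -126.6°

At s = jω = j80:
pole (s+20): 20 + j80 → |·| = √(20²+80²) = √6800 ≈ 82.462, ∠ = arctan(80/20) ≈ 75.96°
pole (s+80): 80 + j80 → |·| = √(80²+80²) = √12800 ≈ 113.14, ∠ = arctan(80/80) ≈ 45.00°
pole (s+815): 815 + j80 → |·| = √(815²+80²) = √670625 ≈ 818.92, ∠ = arctan(80/815) ≈ 5.61°
|G| = 50 / 7.6403e+06 ≈ 6.5442e-06
Gain = 20 log₁₀(6.5442e-06) ≈ -103.68 dB
∠G = 0.00° − 126.57° = -126.57°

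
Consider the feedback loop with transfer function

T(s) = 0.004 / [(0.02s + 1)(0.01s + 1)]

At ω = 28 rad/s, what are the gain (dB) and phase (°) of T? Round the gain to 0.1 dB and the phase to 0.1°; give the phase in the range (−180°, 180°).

-49.5 dB, -44.9°

At ω = 28 rad/s:
pole (1 + j28·0.02) = 1 + j0.56 → |·| ≈ 1.1461, ∠ ≈ 29.25°
pole (1 + j28·0.01) = 1 + j0.28 → |·| ≈ 1.0385, ∠ ≈ 15.64°
|T| = 0.004 · 1 / (1.1461 · 1.0385) ≈ 0.0033607
Gain = 20 log₁₀(0.0033607) ≈ -49.47 dB
∠T = (0°) − (29.25° + 15.64°) = -44.89°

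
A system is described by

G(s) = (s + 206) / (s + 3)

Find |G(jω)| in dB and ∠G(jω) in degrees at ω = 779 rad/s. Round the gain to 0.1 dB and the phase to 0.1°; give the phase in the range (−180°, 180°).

At s = jω = j779:
zero (s+206): 206 + j779 → |·| = √(206²+779²) = √649277 ≈ 805.78, ∠ = arctan(779/206) ≈ 75.19°
pole (s+3): 3 + j779 → |·| = √(3²+779²) = √606850 ≈ 779.01, ∠ = arctan(779/3) ≈ 89.78°
|G| = 1 · 805.78 / 779.01 ≈ 1.0344
Gain = 20 log₁₀(1.0344) ≈ 0.29 dB
∠G = 75.19° − 89.78° = -14.59°

0.3 dB, -14.6°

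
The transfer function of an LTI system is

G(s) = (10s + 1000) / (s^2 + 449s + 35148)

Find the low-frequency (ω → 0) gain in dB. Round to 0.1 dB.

-30.9 dB

G(0) = 1000 / 35148 ≈ 0.028451
20 log₁₀(0.028451) ≈ -30.92 dB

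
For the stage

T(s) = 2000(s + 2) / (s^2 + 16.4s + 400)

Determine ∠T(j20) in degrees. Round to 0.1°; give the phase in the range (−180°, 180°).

At s = jω = j20:
zero (s+2): 2 + j20 → |·| = √(2²+20²) = √404 ≈ 20.1, ∠ = arctan(20/2) ≈ 84.29°
quadratic: (j20)² + 16.4·j20 + 400 = 0 + j328 → |·| ≈ 328, ∠ ≈ 90.00°
∠T = 84.29° − 90.00° = -5.71°

-5.7°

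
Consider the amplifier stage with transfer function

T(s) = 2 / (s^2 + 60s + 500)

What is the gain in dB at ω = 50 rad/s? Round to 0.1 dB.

-65.1 dB

Substitute s = j50:
Numerator: 2 = 2 + j0
Denominator: (j50)^2 + 60(j50) + 500 = -2000 + j3000
|N| = √(2² + 0²) ≈ 2, ∠N ≈ 0.00°
|D| = √(2000² + 3000²) ≈ 3605.6, ∠D ≈ 123.69°
|T| = 2 / 3605.6 ≈ 0.00055469
Gain = 20 log₁₀(0.00055469) ≈ -65.12 dB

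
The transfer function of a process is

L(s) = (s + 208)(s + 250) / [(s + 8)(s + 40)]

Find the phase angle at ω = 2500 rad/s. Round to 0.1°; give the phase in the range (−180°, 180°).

At s = jω = j2500:
zero (s+208): 208 + j2500 → |·| = √(208²+2500²) = √6293264 ≈ 2508.6, ∠ = arctan(2500/208) ≈ 85.24°
zero (s+250): 250 + j2500 → |·| = √(250²+2500²) = √6312500 ≈ 2512.5, ∠ = arctan(2500/250) ≈ 84.29°
pole (s+8): 8 + j2500 → |·| = √(8²+2500²) = √6250064 ≈ 2500, ∠ = arctan(2500/8) ≈ 89.82°
pole (s+40): 40 + j2500 → |·| = √(40²+2500²) = √6251600 ≈ 2500.3, ∠ = arctan(2500/40) ≈ 89.08°
∠L = 169.53° − 178.90° = -9.37°

-9.4°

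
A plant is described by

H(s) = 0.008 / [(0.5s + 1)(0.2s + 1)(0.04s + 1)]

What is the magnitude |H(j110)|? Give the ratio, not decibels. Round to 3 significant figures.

At ω = 110 rad/s:
pole (1 + j110·0.5) = 1 + j55 → |·| ≈ 55.009, ∠ ≈ 88.96°
pole (1 + j110·0.2) = 1 + j22 → |·| ≈ 22.023, ∠ ≈ 87.40°
pole (1 + j110·0.04) = 1 + j4.4 → |·| ≈ 4.5122, ∠ ≈ 77.20°
|H| = 0.008 · 1 / (55.009 · 22.023 · 4.5122) ≈ 1.4635e-06

1.46e-06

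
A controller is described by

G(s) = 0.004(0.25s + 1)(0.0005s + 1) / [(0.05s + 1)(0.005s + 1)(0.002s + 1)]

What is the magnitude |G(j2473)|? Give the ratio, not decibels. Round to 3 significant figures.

At ω = 2473 rad/s:
zero (1 + j2473·0.25) = 1 + j618.25 → |·| ≈ 618.25, ∠ ≈ 89.91°
zero (1 + j2473·0.0005) = 1 + j1.2365 → |·| ≈ 1.5903, ∠ ≈ 51.04°
pole (1 + j2473·0.05) = 1 + j123.65 → |·| ≈ 123.65, ∠ ≈ 89.54°
pole (1 + j2473·0.005) = 1 + j12.365 → |·| ≈ 12.405, ∠ ≈ 85.38°
pole (1 + j2473·0.002) = 1 + j4.946 → |·| ≈ 5.0461, ∠ ≈ 78.57°
|G| = 0.004 · 618.25 · 1.5903 / (123.65 · 12.405 · 5.0461) ≈ 0.00050811

0.000508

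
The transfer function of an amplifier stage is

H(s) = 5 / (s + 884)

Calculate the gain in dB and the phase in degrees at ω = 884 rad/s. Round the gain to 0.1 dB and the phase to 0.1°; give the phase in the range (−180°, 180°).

-48.0 dB, -45.0°

Substitute s = j884:
Numerator: 5 = 5 + j0
Denominator: (j884) + 884 = 884 + j884
|N| = √(5² + 0²) ≈ 5, ∠N ≈ 0.00°
|D| = √(884² + 884²) ≈ 1250.2, ∠D ≈ 45.00°
|H| = 5 / 1250.2 ≈ 0.0039994
Gain = 20 log₁₀(0.0039994) ≈ -47.96 dB
∠H = 0.00° − 45.00° = -45.00°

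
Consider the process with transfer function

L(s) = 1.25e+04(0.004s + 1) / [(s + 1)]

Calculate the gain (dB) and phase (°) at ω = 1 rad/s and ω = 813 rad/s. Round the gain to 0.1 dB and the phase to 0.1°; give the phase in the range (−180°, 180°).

At ω = 1 rad/s:
zero (1 + j1·0.004) = 1 + j0.004 → |·| ≈ 1, ∠ ≈ 0.23°
pole (1 + j1·1) = 1 + j1 → |·| ≈ 1.4142, ∠ ≈ 45.00°
|L| = 1.25e+04 · 1 / (1.4142) ≈ 8838.9
Gain = 20 log₁₀(8838.9) ≈ 78.93 dB
∠L = (0.23°) − (45.00°) = -44.77°

At ω = 813 rad/s:
zero (1 + j813·0.004) = 1 + j3.252 → |·| ≈ 3.4023, ∠ ≈ 72.91°
pole (1 + j813·1) = 1 + j813 → |·| ≈ 813, ∠ ≈ 89.93°
|L| = 1.25e+04 · 3.4023 / (813) ≈ 52.311
Gain = 20 log₁₀(52.311) ≈ 34.37 dB
∠L = (72.91°) − (89.93°) = -17.02°

ω = 1: 78.9 dB, -44.8°; ω = 813: 34.4 dB, -17.0°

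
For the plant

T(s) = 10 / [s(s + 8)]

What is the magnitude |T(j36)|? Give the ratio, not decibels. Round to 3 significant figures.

At s = jω = j36:
pole (s+8): 8 + j36 → |·| = √(8²+36²) = √1360 ≈ 36.878, ∠ = arctan(36/8) ≈ 77.47°
pole at origin: |s| = 36, ∠ = 90.00° (in denominator)
|T| = 10 / 1327.6 ≈ 0.0075324

0.00753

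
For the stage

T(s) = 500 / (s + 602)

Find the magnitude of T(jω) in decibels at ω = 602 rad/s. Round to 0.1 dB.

-4.6 dB

At s = jω = j602:
pole (s+602): 602 + j602 → |·| = √(602²+602²) = √724808 ≈ 851.36, ∠ = arctan(602/602) ≈ 45.00°
|T| = 500 / 851.36 ≈ 0.5873
Gain = 20 log₁₀(0.5873) ≈ -4.62 dB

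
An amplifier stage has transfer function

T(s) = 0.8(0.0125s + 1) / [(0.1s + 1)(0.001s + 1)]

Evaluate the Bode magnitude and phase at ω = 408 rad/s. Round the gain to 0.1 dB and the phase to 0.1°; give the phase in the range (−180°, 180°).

-20.5 dB, -31.9°

At ω = 408 rad/s:
zero (1 + j408·0.0125) = 1 + j5.1 → |·| ≈ 5.1971, ∠ ≈ 78.91°
pole (1 + j408·0.1) = 1 + j40.8 → |·| ≈ 40.812, ∠ ≈ 88.60°
pole (1 + j408·0.001) = 1 + j0.408 → |·| ≈ 1.08, ∠ ≈ 22.20°
|T| = 0.8 · 5.1971 / (40.812 · 1.08) ≈ 0.094328
Gain = 20 log₁₀(0.094328) ≈ -20.51 dB
∠T = (78.91°) − (88.60° + 22.20°) = -31.89°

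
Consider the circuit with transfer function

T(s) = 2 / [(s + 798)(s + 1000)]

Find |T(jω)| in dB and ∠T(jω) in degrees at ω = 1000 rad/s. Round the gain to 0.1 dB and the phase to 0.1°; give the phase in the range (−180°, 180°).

-119.1 dB, -96.4°

At s = jω = j1000:
pole (s+798): 798 + j1000 → |·| = √(798²+1000²) = √1636804 ≈ 1279.4, ∠ = arctan(1000/798) ≈ 51.41°
pole (s+1000): 1000 + j1000 → |·| = √(1000²+1000²) = √2000000 ≈ 1414.2, ∠ = arctan(1000/1000) ≈ 45.00°
|T| = 2 / 1.8093e+06 ≈ 1.1054e-06
Gain = 20 log₁₀(1.1054e-06) ≈ -119.13 dB
∠T = 0.00° − 96.41° = -96.41°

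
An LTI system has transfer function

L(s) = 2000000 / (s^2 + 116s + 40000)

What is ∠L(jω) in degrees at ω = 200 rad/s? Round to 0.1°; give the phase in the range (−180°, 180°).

At s = jω = j200:
quadratic: (j200)² + 116·j200 + 40000 = 0 + j23200 → |·| ≈ 23200, ∠ ≈ 90.00°
∠L = 0.00° − 90.00° = -90.00°

-90.0°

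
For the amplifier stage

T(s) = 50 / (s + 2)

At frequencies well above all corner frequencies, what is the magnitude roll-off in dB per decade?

-20 dB/decade

Each pole contributes −20 dB/decade at high frequency; each zero contributes +20 dB/decade.
Net: 0 zero(s) − 1 pole(s) → -20 dB/decade.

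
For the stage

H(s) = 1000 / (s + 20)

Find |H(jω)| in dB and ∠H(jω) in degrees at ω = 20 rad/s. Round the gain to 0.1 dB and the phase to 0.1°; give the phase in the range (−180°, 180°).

Substitute s = j20:
Numerator: 1000 = 1000 + j0
Denominator: (j20) + 20 = 20 + j20
|N| = √(1000² + 0²) ≈ 1000, ∠N ≈ 0.00°
|D| = √(20² + 20²) ≈ 28.284, ∠D ≈ 45.00°
|H| = 1000 / 28.284 ≈ 35.356
Gain = 20 log₁₀(35.356) ≈ 30.97 dB
∠H = 0.00° − 45.00° = -45.00°

31.0 dB, -45.0°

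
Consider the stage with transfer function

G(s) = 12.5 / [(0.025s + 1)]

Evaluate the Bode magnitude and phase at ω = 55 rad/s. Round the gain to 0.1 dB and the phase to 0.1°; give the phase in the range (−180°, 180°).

At ω = 55 rad/s:
pole (1 + j55·0.025) = 1 + j1.375 → |·| ≈ 1.7002, ∠ ≈ 53.97°
|G| = 12.5 · 1 / (1.7002) ≈ 7.3521
Gain = 20 log₁₀(7.3521) ≈ 17.33 dB
∠G = (0°) − (53.97°) = -53.97°

17.3 dB, -54.0°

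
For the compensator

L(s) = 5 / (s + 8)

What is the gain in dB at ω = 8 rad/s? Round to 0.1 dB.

At s = jω = j8:
pole (s+8): 8 + j8 → |·| = √(8²+8²) = √128 ≈ 11.314, ∠ = arctan(8/8) ≈ 45.00°
|L| = 5 / 11.314 ≈ 0.44193
Gain = 20 log₁₀(0.44193) ≈ -7.09 dB

-7.1 dB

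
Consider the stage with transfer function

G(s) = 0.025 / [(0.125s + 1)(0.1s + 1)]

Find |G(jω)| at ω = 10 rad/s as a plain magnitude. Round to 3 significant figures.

0.0110

At ω = 10 rad/s:
pole (1 + j10·0.125) = 1 + j1.25 → |·| ≈ 1.6008, ∠ ≈ 51.34°
pole (1 + j10·0.1) = 1 + j1 → |·| ≈ 1.4142, ∠ ≈ 45.00°
|G| = 0.025 · 1 / (1.6008 · 1.4142) ≈ 0.011043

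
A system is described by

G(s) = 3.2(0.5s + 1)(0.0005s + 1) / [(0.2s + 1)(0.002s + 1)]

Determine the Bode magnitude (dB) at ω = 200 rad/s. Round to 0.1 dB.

At ω = 200 rad/s:
zero (1 + j200·0.5) = 1 + j100 → |·| ≈ 100, ∠ ≈ 89.43°
zero (1 + j200·0.0005) = 1 + j0.1 → |·| ≈ 1.005, ∠ ≈ 5.71°
pole (1 + j200·0.2) = 1 + j40 → |·| ≈ 40.012, ∠ ≈ 88.57°
pole (1 + j200·0.002) = 1 + j0.4 → |·| ≈ 1.077, ∠ ≈ 21.80°
|G| = 3.2 · 100 · 1.005 / (40.012 · 1.077) ≈ 7.4629
Gain = 20 log₁₀(7.4629) ≈ 17.46 dB

17.5 dB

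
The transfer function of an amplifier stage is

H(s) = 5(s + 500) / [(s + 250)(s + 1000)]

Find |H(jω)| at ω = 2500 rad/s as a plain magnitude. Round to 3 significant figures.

At s = jω = j2500:
zero (s+500): 500 + j2500 → |·| = √(500²+2500²) = √6500000 ≈ 2549.5, ∠ = arctan(2500/500) ≈ 78.69°
pole (s+250): 250 + j2500 → |·| = √(250²+2500²) = √6312500 ≈ 2512.5, ∠ = arctan(2500/250) ≈ 84.29°
pole (s+1000): 1000 + j2500 → |·| = √(1000²+2500²) = √7250000 ≈ 2692.6, ∠ = arctan(2500/1000) ≈ 68.20°
|H| = 5 · 2549.5 / 6.7652e+06 ≈ 0.0018843

0.00188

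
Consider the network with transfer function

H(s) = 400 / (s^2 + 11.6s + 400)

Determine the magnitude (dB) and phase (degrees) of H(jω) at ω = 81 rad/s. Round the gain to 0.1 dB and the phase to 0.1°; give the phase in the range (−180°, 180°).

-23.9 dB, -171.3°

At s = jω = j81:
quadratic: (j81)² + 11.6·j81 + 400 = -6161 + j939.6 → |·| ≈ 6232.2, ∠ ≈ 171.33°
|H| = 400 / 6232.2 ≈ 0.064183
Gain = 20 log₁₀(0.064183) ≈ -23.85 dB
∠H = 0.00° − 171.33° = -171.33°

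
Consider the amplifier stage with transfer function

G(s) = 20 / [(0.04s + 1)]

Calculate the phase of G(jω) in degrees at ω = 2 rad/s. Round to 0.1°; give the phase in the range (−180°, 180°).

At ω = 2 rad/s:
pole (1 + j2·0.04) = 1 + j0.08 → |·| ≈ 1.0032, ∠ ≈ 4.57°
∠G = (0°) − (4.57°) = -4.57°

-4.6°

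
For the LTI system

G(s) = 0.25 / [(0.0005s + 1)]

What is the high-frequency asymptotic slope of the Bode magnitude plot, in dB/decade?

-20 dB/decade

Each pole contributes −20 dB/decade at high frequency; each zero contributes +20 dB/decade.
Net: 0 zero(s) − 1 pole(s) → -20 dB/decade.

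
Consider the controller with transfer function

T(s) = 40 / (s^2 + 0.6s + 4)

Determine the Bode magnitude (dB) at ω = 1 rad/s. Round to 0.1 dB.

22.3 dB

At s = jω = j1:
quadratic: (j1)² + 0.6·j1 + 4 = 3 + j0.6 → |·| ≈ 3.0594, ∠ ≈ 11.31°
|T| = 40 / 3.0594 ≈ 13.074
Gain = 20 log₁₀(13.074) ≈ 22.33 dB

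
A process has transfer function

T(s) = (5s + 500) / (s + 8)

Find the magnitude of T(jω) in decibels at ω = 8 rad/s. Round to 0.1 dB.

Substitute s = j8:
Numerator: 5(j8) + 500 = 500 + j40
Denominator: (j8) + 8 = 8 + j8
|N| = √(500² + 40²) ≈ 501.6, ∠N ≈ 4.57°
|D| = √(8² + 8²) ≈ 11.314, ∠D ≈ 45.00°
|T| = 501.6 / 11.314 ≈ 44.334
Gain = 20 log₁₀(44.334) ≈ 32.93 dB

32.9 dB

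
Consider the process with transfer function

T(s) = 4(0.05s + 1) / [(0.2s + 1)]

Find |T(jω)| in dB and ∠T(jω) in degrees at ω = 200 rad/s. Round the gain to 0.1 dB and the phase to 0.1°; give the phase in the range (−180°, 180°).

At ω = 200 rad/s:
zero (1 + j200·0.05) = 1 + j10 → |·| ≈ 10.05, ∠ ≈ 84.29°
pole (1 + j200·0.2) = 1 + j40 → |·| ≈ 40.012, ∠ ≈ 88.57°
|T| = 4 · 10.05 / (40.012) ≈ 1.0047
Gain = 20 log₁₀(1.0047) ≈ 0.04 dB
∠T = (84.29°) − (88.57°) = -4.28°

0.0 dB, -4.3°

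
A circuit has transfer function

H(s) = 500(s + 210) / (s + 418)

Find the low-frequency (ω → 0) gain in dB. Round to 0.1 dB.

H(0) = 500·210 / (418) ≈ 251.2
20 log₁₀(251.2) ≈ 48.00 dB

48.0 dB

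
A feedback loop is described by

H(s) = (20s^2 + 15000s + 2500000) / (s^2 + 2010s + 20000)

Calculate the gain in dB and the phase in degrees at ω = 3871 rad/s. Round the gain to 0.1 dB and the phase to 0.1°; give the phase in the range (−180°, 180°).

25.1 dB, 16.4°

Substitute s = j3871:
Numerator: 20(j3871)^2 + 15000(j3871) + 2500000 = -297192820 + j58065000
Denominator: (j3871)^2 + 2010(j3871) + 20000 = -14964641 + j7780710
|N| = √(297192820² + 58065000²) ≈ 3.0281e+08, ∠N ≈ 168.94°
|D| = √(14964641² + 7780710²) ≈ 1.6867e+07, ∠D ≈ 152.53°
|H| = 3.0281e+08 / 1.6867e+07 ≈ 17.953
Gain = 20 log₁₀(17.953) ≈ 25.08 dB
∠H = 168.94° − 152.53° = 16.41°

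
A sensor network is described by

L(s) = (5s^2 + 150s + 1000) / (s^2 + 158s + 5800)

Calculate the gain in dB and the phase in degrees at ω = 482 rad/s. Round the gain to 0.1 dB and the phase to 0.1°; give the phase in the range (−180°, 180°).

13.7 dB, 15.0°

Substitute s = j482:
Numerator: 5(j482)^2 + 150(j482) + 1000 = -1160620 + j72300
Denominator: (j482)^2 + 158(j482) + 5800 = -226524 + j76156
|N| = √(1160620² + 72300²) ≈ 1.1629e+06, ∠N ≈ 176.44°
|D| = √(226524² + 76156²) ≈ 2.3898e+05, ∠D ≈ 161.42°
|L| = 1.1629e+06 / 2.3898e+05 ≈ 4.8661
Gain = 20 log₁₀(4.8661) ≈ 13.74 dB
∠L = 176.44° − 161.42° = 15.02°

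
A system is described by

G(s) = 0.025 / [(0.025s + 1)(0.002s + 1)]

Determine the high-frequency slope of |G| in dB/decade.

Each pole contributes −20 dB/decade at high frequency; each zero contributes +20 dB/decade.
Net: 0 zero(s) − 2 pole(s) → -40 dB/decade.

-40 dB/decade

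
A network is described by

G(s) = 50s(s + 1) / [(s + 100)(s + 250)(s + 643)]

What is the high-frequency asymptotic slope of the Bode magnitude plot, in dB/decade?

Each pole contributes −20 dB/decade at high frequency; each zero contributes +20 dB/decade.
Net: 2 zero(s) − 3 pole(s) → -20 dB/decade.

-20 dB/decade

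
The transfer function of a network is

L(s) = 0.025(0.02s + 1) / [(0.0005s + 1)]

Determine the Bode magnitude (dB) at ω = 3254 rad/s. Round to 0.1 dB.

-1.4 dB

At ω = 3254 rad/s:
zero (1 + j3254·0.02) = 1 + j65.08 → |·| ≈ 65.088, ∠ ≈ 89.12°
pole (1 + j3254·0.0005) = 1 + j1.627 → |·| ≈ 1.9097, ∠ ≈ 58.42°
|L| = 0.025 · 65.088 / (1.9097) ≈ 0.85207
Gain = 20 log₁₀(0.85207) ≈ -1.39 dB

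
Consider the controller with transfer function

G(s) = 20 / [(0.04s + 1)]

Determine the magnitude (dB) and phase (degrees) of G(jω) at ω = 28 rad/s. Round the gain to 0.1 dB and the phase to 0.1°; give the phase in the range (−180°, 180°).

22.5 dB, -48.2°

At ω = 28 rad/s:
pole (1 + j28·0.04) = 1 + j1.12 → |·| ≈ 1.5015, ∠ ≈ 48.24°
|G| = 20 · 1 / (1.5015) ≈ 13.32
Gain = 20 log₁₀(13.32) ≈ 22.49 dB
∠G = (0°) − (48.24°) = -48.24°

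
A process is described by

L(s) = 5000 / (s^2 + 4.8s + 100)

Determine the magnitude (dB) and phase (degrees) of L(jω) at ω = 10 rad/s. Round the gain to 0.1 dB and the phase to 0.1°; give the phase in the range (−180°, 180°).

At s = jω = j10:
quadratic: (j10)² + 4.8·j10 + 100 = 0 + j48 → |·| ≈ 48, ∠ ≈ 90.00°
|L| = 5000 / 48 ≈ 104.17
Gain = 20 log₁₀(104.17) ≈ 40.35 dB
∠L = 0.00° − 90.00° = -90.00°

40.4 dB, -90.0°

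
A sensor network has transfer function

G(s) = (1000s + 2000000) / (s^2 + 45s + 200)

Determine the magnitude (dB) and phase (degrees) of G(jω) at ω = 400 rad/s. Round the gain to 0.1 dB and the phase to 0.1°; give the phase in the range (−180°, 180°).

Substitute s = j400:
Numerator: 1000(j400) + 2000000 = 2000000 + j400000
Denominator: (j400)^2 + 45(j400) + 200 = -159800 + j18000
|N| = √(2000000² + 400000²) ≈ 2.0396e+06, ∠N ≈ 11.31°
|D| = √(159800² + 18000²) ≈ 1.6081e+05, ∠D ≈ 173.57°
|G| = 2.0396e+06 / 1.6081e+05 ≈ 12.683
Gain = 20 log₁₀(12.683) ≈ 22.06 dB
∠G = 11.31° − 173.57° = -162.26°

22.1 dB, -162.3°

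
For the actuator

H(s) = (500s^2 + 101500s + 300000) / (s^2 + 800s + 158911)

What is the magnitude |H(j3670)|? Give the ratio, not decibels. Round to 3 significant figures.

495

Substitute s = j3670:
Numerator: 500(j3670)^2 + 101500(j3670) + 300000 = -6734150000 + j372505000
Denominator: (j3670)^2 + 800(j3670) + 158911 = -13309989 + j2936000
|N| = √(6734150000² + 372505000²) ≈ 6.7444e+09, ∠N ≈ 176.83°
|D| = √(13309989² + 2936000²) ≈ 1.363e+07, ∠D ≈ 167.56°
|H| = 6.7444e+09 / 1.363e+07 ≈ 494.82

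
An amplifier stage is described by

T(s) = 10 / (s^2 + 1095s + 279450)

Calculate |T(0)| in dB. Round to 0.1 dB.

T(0) = 10 / 279450 ≈ 3.5785e-05
20 log₁₀(3.5785e-05) ≈ -88.93 dB

-88.9 dB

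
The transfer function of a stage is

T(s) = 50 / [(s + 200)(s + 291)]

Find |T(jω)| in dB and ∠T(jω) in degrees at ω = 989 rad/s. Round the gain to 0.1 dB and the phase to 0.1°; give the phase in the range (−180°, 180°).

At s = jω = j989:
pole (s+200): 200 + j989 → |·| = √(200²+989²) = √1018121 ≈ 1009, ∠ = arctan(989/200) ≈ 78.57°
pole (s+291): 291 + j989 → |·| = √(291²+989²) = √1062802 ≈ 1030.9, ∠ = arctan(989/291) ≈ 73.60°
|T| = 50 / 1.0402e+06 ≈ 4.8068e-05
Gain = 20 log₁₀(4.8068e-05) ≈ -86.36 dB
∠T = 0.00° − 152.17° = -152.17°

-86.4 dB, -152.2°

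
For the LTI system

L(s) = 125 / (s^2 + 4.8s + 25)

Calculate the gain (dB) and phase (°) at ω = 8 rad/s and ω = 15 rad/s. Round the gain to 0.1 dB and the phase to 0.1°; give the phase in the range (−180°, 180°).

ω = 8: 7.2 dB, -135.4°; ω = 15: -4.6 dB, -160.2°

At s = jω = j8:
quadratic: (j8)² + 4.8·j8 + 25 = -39 + j38.4 → |·| ≈ 54.732, ∠ ≈ 135.44°
|L| = 125 / 54.732 ≈ 2.2839
Gain = 20 log₁₀(2.2839) ≈ 7.17 dB
∠L = 0.00° − 135.44° = -135.44°

At s = jω = j15:
quadratic: (j15)² + 4.8·j15 + 25 = -200 + j72 → |·| ≈ 212.57, ∠ ≈ 160.20°
|L| = 125 / 212.57 ≈ 0.58804
Gain = 20 log₁₀(0.58804) ≈ -4.61 dB
∠L = 0.00° − 160.20° = -160.20°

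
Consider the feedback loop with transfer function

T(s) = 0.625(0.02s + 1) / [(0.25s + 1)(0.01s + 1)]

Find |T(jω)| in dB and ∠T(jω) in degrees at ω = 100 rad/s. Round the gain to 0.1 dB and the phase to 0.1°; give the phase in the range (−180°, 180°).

-28.1 dB, -69.3°

At ω = 100 rad/s:
zero (1 + j100·0.02) = 1 + j2 → |·| ≈ 2.2361, ∠ ≈ 63.43°
pole (1 + j100·0.25) = 1 + j25 → |·| ≈ 25.02, ∠ ≈ 87.71°
pole (1 + j100·0.01) = 1 + j1 → |·| ≈ 1.4142, ∠ ≈ 45.00°
|T| = 0.625 · 2.2361 / (25.02 · 1.4142) ≈ 0.039498
Gain = 20 log₁₀(0.039498) ≈ -28.07 dB
∠T = (63.43°) − (87.71° + 45.00°) = -69.28°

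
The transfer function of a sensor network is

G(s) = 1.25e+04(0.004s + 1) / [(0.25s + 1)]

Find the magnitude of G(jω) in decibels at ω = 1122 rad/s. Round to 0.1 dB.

46.2 dB

At ω = 1122 rad/s:
zero (1 + j1122·0.004) = 1 + j4.488 → |·| ≈ 4.5981, ∠ ≈ 77.44°
pole (1 + j1122·0.25) = 1 + j280.5 → |·| ≈ 280.5, ∠ ≈ 89.80°
|G| = 1.25e+04 · 4.5981 / (280.5) ≈ 204.91
Gain = 20 log₁₀(204.91) ≈ 46.23 dB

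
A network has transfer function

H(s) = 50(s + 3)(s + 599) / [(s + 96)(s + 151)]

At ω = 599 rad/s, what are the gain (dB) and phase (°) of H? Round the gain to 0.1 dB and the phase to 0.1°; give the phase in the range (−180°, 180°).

36.6 dB, -22.0°

At s = jω = j599:
zero (s+3): 3 + j599 → |·| = √(3²+599²) = √358810 ≈ 599.01, ∠ = arctan(599/3) ≈ 89.71°
zero (s+599): 599 + j599 → |·| = √(599²+599²) = √717602 ≈ 847.11, ∠ = arctan(599/599) ≈ 45.00°
pole (s+96): 96 + j599 → |·| = √(96²+599²) = √368017 ≈ 606.64, ∠ = arctan(599/96) ≈ 80.89°
pole (s+151): 151 + j599 → |·| = √(151²+599²) = √381602 ≈ 617.74, ∠ = arctan(599/151) ≈ 75.85°
|H| = 50 · 5.0743e+05 / 3.7475e+05 ≈ 67.702
Gain = 20 log₁₀(67.702) ≈ 36.61 dB
∠H = 134.71° − 156.74° = -22.03°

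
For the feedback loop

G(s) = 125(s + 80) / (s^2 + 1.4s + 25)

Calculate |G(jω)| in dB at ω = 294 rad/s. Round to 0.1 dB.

At s = jω = j294:
zero (s+80): 80 + j294 → |·| = √(80²+294²) = √92836 ≈ 304.69, ∠ = arctan(294/80) ≈ 74.78°
quadratic: (j294)² + 1.4·j294 + 25 = -86411 + j411.6 → |·| ≈ 86412, ∠ ≈ 179.73°
|G| = 125 · 304.69 / 86412 ≈ 0.44075
Gain = 20 log₁₀(0.44075) ≈ -7.12 dB

-7.1 dB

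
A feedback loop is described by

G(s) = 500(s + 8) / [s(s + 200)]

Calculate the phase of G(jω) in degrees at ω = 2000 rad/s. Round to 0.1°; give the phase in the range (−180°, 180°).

At s = jω = j2000:
zero (s+8): 8 + j2000 → |·| = √(8²+2000²) = √4000064 ≈ 2000, ∠ = arctan(2000/8) ≈ 89.77°
pole (s+200): 200 + j2000 → |·| = √(200²+2000²) = √4040000 ≈ 2010, ∠ = arctan(2000/200) ≈ 84.29°
pole at origin: |s| = 2000, ∠ = 90.00° (in denominator)
∠G = 89.77° − 174.29° = -84.52°

-84.5°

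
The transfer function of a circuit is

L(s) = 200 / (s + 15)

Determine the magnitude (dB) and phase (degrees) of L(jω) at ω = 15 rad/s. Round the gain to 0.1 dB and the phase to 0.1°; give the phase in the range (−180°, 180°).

Substitute s = j15:
Numerator: 200 = 200 + j0
Denominator: (j15) + 15 = 15 + j15
|N| = √(200² + 0²) ≈ 200, ∠N ≈ 0.00°
|D| = √(15² + 15²) ≈ 21.213, ∠D ≈ 45.00°
|L| = 200 / 21.213 ≈ 9.4282
Gain = 20 log₁₀(9.4282) ≈ 19.49 dB
∠L = 0.00° − 45.00° = -45.00°

19.5 dB, -45.0°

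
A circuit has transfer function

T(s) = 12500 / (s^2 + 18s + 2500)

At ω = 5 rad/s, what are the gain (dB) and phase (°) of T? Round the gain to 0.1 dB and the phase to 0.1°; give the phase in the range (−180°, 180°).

At s = jω = j5:
quadratic: (j5)² + 18·j5 + 2500 = 2475 + j90 → |·| ≈ 2476.6, ∠ ≈ 2.08°
|T| = 12500 / 2476.6 ≈ 5.0472
Gain = 20 log₁₀(5.0472) ≈ 14.06 dB
∠T = 0.00° − 2.08° = -2.08°

14.1 dB, -2.1°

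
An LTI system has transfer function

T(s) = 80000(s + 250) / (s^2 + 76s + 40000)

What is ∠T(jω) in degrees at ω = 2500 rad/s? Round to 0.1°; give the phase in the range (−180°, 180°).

-94.0°

At s = jω = j2500:
zero (s+250): 250 + j2500 → |·| = √(250²+2500²) = √6312500 ≈ 2512.5, ∠ = arctan(2500/250) ≈ 84.29°
quadratic: (j2500)² + 76·j2500 + 40000 = -6210000 + j190000 → |·| ≈ 6.2129e+06, ∠ ≈ 178.25°
∠T = 84.29° − 178.25° = -93.96°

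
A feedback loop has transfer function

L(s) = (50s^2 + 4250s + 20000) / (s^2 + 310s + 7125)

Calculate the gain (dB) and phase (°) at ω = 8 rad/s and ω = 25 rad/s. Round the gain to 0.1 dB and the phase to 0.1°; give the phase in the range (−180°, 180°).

Substitute s = j8:
Numerator: 50(j8)^2 + 4250(j8) + 20000 = 16800 + j34000
Denominator: (j8)^2 + 310(j8) + 7125 = 7061 + j2480
|N| = √(16800² + 34000²) ≈ 37924, ∠N ≈ 63.71°
|D| = √(7061² + 2480²) ≈ 7483.9, ∠D ≈ 19.35°
|L| = 37924 / 7483.9 ≈ 5.0674
Gain = 20 log₁₀(5.0674) ≈ 14.10 dB
∠L = 63.71° − 19.35° = 44.36°

Substitute s = j25:
Numerator: 50(j25)^2 + 4250(j25) + 20000 = -11250 + j106250
Denominator: (j25)^2 + 310(j25) + 7125 = 6500 + j7750
|N| = √(11250² + 106250²) ≈ 1.0684e+05, ∠N ≈ 96.04°
|D| = √(6500² + 7750²) ≈ 10115, ∠D ≈ 50.01°
|L| = 1.0684e+05 / 10115 ≈ 10.563
Gain = 20 log₁₀(10.563) ≈ 20.48 dB
∠L = 96.04° − 50.01° = 46.03°

ω = 8: 14.1 dB, 44.4°; ω = 25: 20.5 dB, 46.0°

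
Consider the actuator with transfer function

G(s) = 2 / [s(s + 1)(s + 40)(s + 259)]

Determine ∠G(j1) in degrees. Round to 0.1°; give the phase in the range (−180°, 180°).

-136.7°

At s = jω = j1:
pole (s+1): 1 + j1 → |·| = √(1²+1²) = √2 ≈ 1.4142, ∠ = arctan(1/1) ≈ 45.00°
pole (s+40): 40 + j1 → |·| = √(40²+1²) = √1601 ≈ 40.012, ∠ = arctan(1/40) ≈ 1.43°
pole (s+259): 259 + j1 → |·| = √(259²+1²) = √67082 ≈ 259, ∠ = arctan(1/259) ≈ 0.22°
pole at origin: |s| = 1, ∠ = 90.00° (in denominator)
∠G = 0.00° − 136.65° = -136.65°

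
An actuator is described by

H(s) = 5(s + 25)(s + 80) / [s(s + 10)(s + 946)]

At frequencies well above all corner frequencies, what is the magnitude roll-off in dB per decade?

Each pole contributes −20 dB/decade at high frequency; each zero contributes +20 dB/decade.
Net: 2 zero(s) − 3 pole(s) → -20 dB/decade.

-20 dB/decade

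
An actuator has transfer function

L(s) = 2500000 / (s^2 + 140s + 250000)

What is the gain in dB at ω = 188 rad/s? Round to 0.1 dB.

At s = jω = j188:
quadratic: (j188)² + 140·j188 + 250000 = 214656 + j26320 → |·| ≈ 2.1626e+05, ∠ ≈ 6.99°
|L| = 2500000 / 2.1626e+05 ≈ 11.56
Gain = 20 log₁₀(11.56) ≈ 21.26 dB

21.3 dB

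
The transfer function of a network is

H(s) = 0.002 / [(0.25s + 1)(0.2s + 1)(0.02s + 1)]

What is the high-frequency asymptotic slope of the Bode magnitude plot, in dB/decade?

Each pole contributes −20 dB/decade at high frequency; each zero contributes +20 dB/decade.
Net: 0 zero(s) − 3 pole(s) → -60 dB/decade.

-60 dB/decade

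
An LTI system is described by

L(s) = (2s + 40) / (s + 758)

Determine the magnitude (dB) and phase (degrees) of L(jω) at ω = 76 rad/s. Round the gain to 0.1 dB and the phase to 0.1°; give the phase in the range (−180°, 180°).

-13.7 dB, 69.5°

Substitute s = j76:
Numerator: 2(j76) + 40 = 40 + j152
Denominator: (j76) + 758 = 758 + j76
|N| = √(40² + 152²) ≈ 157.18, ∠N ≈ 75.26°
|D| = √(758² + 76²) ≈ 761.8, ∠D ≈ 5.73°
|L| = 157.18 / 761.8 ≈ 0.20633
Gain = 20 log₁₀(0.20633) ≈ -13.71 dB
∠L = 75.26° − 5.73° = 69.53°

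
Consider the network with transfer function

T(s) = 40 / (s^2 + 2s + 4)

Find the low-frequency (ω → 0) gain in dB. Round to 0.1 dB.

T(0) = 40 / 4 = 10
20 log₁₀(10) ≈ 20.00 dB

20.0 dB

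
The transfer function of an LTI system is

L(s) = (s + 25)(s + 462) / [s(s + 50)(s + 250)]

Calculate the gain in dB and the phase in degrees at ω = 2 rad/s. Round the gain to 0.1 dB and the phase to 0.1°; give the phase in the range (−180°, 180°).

-6.7 dB, -87.9°

At s = jω = j2:
zero (s+25): 25 + j2 → |·| = √(25²+2²) = √629 ≈ 25.08, ∠ = arctan(2/25) ≈ 4.57°
zero (s+462): 462 + j2 → |·| = √(462²+2²) = √213448 ≈ 462, ∠ = arctan(2/462) ≈ 0.25°
pole (s+50): 50 + j2 → |·| = √(50²+2²) = √2504 ≈ 50.04, ∠ = arctan(2/50) ≈ 2.29°
pole (s+250): 250 + j2 → |·| = √(250²+2²) = √62504 ≈ 250.01, ∠ = arctan(2/250) ≈ 0.46°
pole at origin: |s| = 2, ∠ = 90.00° (in denominator)
|L| = 1 · 11587 / 25021 ≈ 0.46309
Gain = 20 log₁₀(0.46309) ≈ -6.69 dB
∠L = 4.82° − 92.75° = -87.93°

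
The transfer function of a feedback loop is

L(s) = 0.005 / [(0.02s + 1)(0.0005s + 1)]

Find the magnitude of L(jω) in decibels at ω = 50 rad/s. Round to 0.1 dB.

-49.0 dB

At ω = 50 rad/s:
pole (1 + j50·0.02) = 1 + j1 → |·| ≈ 1.4142, ∠ ≈ 45.00°
pole (1 + j50·0.0005) = 1 + j0.025 → |·| ≈ 1.0003, ∠ ≈ 1.43°
|L| = 0.005 · 1 / (1.4142 · 1.0003) ≈ 0.0035345
Gain = 20 log₁₀(0.0035345) ≈ -49.03 dB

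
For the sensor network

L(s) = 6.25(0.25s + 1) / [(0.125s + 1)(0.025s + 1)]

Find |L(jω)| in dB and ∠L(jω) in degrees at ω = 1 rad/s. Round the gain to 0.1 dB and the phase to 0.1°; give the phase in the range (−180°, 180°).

At ω = 1 rad/s:
zero (1 + j1·0.25) = 1 + j0.25 → |·| ≈ 1.0308, ∠ ≈ 14.04°
pole (1 + j1·0.125) = 1 + j0.125 → |·| ≈ 1.0078, ∠ ≈ 7.13°
pole (1 + j1·0.025) = 1 + j0.025 → |·| ≈ 1.0003, ∠ ≈ 1.43°
|L| = 6.25 · 1.0308 / (1.0078 · 1.0003) ≈ 6.3907
Gain = 20 log₁₀(6.3907) ≈ 16.11 dB
∠L = (14.04°) − (7.13° + 1.43°) = 5.48°

16.1 dB, 5.5°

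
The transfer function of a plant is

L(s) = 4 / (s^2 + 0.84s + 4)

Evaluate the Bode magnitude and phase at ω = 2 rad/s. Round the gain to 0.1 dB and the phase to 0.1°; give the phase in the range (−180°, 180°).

At s = jω = j2:
quadratic: (j2)² + 0.84·j2 + 4 = 0 + j1.68 → |·| ≈ 1.68, ∠ ≈ 90.00°
|L| = 4 / 1.68 ≈ 2.381
Gain = 20 log₁₀(2.381) ≈ 7.54 dB
∠L = 0.00° − 90.00° = -90.00°

7.5 dB, -90.0°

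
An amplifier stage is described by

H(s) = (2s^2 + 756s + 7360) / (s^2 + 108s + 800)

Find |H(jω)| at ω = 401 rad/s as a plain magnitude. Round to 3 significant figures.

Substitute s = j401:
Numerator: 2(j401)^2 + 756(j401) + 7360 = -314242 + j303156
Denominator: (j401)^2 + 108(j401) + 800 = -160001 + j43308
|N| = √(314242² + 303156²) ≈ 4.3664e+05, ∠N ≈ 136.03°
|D| = √(160001² + 43308²) ≈ 1.6576e+05, ∠D ≈ 164.85°
|H| = 4.3664e+05 / 1.6576e+05 ≈ 2.6342

2.63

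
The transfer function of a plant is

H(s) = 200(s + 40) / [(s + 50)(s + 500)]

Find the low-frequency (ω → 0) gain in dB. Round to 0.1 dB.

H(0) = 200·40 / (50·500) = 0.32
20 log₁₀(0.32) ≈ -9.90 dB

-9.9 dB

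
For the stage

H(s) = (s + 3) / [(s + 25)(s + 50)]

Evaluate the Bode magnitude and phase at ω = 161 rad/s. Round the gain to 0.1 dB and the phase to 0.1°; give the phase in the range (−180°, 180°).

At s = jω = j161:
zero (s+3): 3 + j161 → |·| = √(3²+161²) = √25930 ≈ 161.03, ∠ = arctan(161/3) ≈ 88.93°
pole (s+25): 25 + j161 → |·| = √(25²+161²) = √26546 ≈ 162.93, ∠ = arctan(161/25) ≈ 81.17°
pole (s+50): 50 + j161 → |·| = √(50²+161²) = √28421 ≈ 168.59, ∠ = arctan(161/50) ≈ 72.75°
|H| = 1 · 161.03 / 27468 ≈ 0.0058625
Gain = 20 log₁₀(0.0058625) ≈ -44.64 dB
∠H = 88.93° − 153.92° = -64.99°

-44.6 dB, -65.0°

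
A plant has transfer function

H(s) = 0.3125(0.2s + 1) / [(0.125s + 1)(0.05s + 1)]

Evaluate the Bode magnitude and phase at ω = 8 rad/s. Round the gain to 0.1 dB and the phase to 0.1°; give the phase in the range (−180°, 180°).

At ω = 8 rad/s:
zero (1 + j8·0.2) = 1 + j1.6 → |·| ≈ 1.8868, ∠ ≈ 57.99°
pole (1 + j8·0.125) = 1 + j1 → |·| ≈ 1.4142, ∠ ≈ 45.00°
pole (1 + j8·0.05) = 1 + j0.4 → |·| ≈ 1.077, ∠ ≈ 21.80°
|H| = 0.3125 · 1.8868 / (1.4142 · 1.077) ≈ 0.38712
Gain = 20 log₁₀(0.38712) ≈ -8.24 dB
∠H = (57.99°) − (45.00° + 21.80°) = -8.81°

-8.2 dB, -8.8°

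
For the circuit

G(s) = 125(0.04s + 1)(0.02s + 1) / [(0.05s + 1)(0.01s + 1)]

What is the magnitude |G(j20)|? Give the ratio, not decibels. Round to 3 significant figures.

At ω = 20 rad/s:
zero (1 + j20·0.04) = 1 + j0.8 → |·| ≈ 1.2806, ∠ ≈ 38.66°
zero (1 + j20·0.02) = 1 + j0.4 → |·| ≈ 1.077, ∠ ≈ 21.80°
pole (1 + j20·0.05) = 1 + j1 → |·| ≈ 1.4142, ∠ ≈ 45.00°
pole (1 + j20·0.01) = 1 + j0.2 → |·| ≈ 1.0198, ∠ ≈ 11.31°
|G| = 125 · 1.2806 · 1.077 / (1.4142 · 1.0198) ≈ 119.54

120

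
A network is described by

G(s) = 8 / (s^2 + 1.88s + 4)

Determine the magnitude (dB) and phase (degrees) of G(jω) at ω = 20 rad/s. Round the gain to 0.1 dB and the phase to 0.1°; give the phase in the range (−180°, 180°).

-33.9 dB, -174.6°

At s = jω = j20:
quadratic: (j20)² + 1.88·j20 + 4 = -396 + j37.6 → |·| ≈ 397.78, ∠ ≈ 174.58°
|G| = 8 / 397.78 ≈ 0.020112
Gain = 20 log₁₀(0.020112) ≈ -33.93 dB
∠G = 0.00° − 174.58° = -174.58°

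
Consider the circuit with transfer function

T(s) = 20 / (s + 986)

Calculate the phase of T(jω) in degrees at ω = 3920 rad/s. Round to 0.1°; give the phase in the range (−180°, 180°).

-75.9°

At s = jω = j3920:
pole (s+986): 986 + j3920 → |·| = √(986²+3920²) = √16338596 ≈ 4042.1, ∠ = arctan(3920/986) ≈ 75.88°
∠T = 0.00° − 75.88° = -75.88°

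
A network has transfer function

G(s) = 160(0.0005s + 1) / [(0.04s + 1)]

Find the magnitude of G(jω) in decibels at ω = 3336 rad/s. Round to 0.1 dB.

At ω = 3336 rad/s:
zero (1 + j3336·0.0005) = 1 + j1.668 → |·| ≈ 1.9448, ∠ ≈ 59.06°
pole (1 + j3336·0.04) = 1 + j133.44 → |·| ≈ 133.44, ∠ ≈ 89.57°
|G| = 160 · 1.9448 / (133.44) ≈ 2.3319
Gain = 20 log₁₀(2.3319) ≈ 7.35 dB

7.4 dB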